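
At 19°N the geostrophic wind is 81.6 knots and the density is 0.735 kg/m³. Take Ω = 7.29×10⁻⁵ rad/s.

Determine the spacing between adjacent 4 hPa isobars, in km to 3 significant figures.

273 km

Coriolis parameter at 19°N:
f = 2Ω sin φ = 2 × 7.29×10⁻⁵ × sin 19° = 4.75×10⁻⁵ s⁻¹
Wind speed in SI: 81.6 knots = 42.0 m/s
Geostrophic balance rearranged: |∂P/∂n| = f ρ V_g
|∂P/∂n| = 4.75×10⁻⁵ × 0.735 × 42.0 = 1.46×10⁻³ Pa/m
Isobar spacing: Δn = ΔP/|∂P/∂n| = 400 Pa / 1.46×10⁻³ Pa/m = 273115 m ≈ 273 km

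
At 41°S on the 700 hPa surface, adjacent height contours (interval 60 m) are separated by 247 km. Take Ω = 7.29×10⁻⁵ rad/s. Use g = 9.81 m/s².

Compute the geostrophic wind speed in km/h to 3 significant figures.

Coriolis parameter at 41°S:
f = 2Ω sin φ = 2 × 7.29×10⁻⁵ × sin 41° = 9.57×10⁻⁵ s⁻¹
Height gradient: |∂Z/∂n| = 60 m / 247000 m = 2.43×10⁻⁴
On a pressure surface, geostrophic balance gives V_g = (g/f)|∂Z/∂n|:
V_g = 9.81 × 2.43×10⁻⁴ / 9.57×10⁻⁵ = 24.9 m/s
Converting: 24.9 m/s × 3.6 = 89.7 km/h

89.7 km/h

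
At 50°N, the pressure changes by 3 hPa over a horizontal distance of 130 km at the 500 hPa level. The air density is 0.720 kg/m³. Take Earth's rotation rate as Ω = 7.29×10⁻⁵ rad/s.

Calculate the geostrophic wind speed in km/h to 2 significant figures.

Coriolis parameter at 50°N:
f = 2Ω sin φ = 2 × 7.29×10⁻⁵ × sin 50° = 1.12×10⁻⁴ s⁻¹
Pressure gradient: |∂P/∂n| = 300 Pa / 130000 m = 2.31×10⁻³ Pa/m
Geostrophic balance (pressure-gradient force = Coriolis force):
V_g = (1/(fρ)) |∂P/∂n| = 2.31×10⁻³ / (1.12×10⁻⁴ × 0.720) = 28.7 m/s
Converting: 28.7 m/s × 3.6 = 100 km/h

100 km/h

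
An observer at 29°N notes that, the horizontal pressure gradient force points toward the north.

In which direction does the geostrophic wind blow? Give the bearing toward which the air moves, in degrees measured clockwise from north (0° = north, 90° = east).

The pressure-gradient force points toward the north (bearing 000°).
Geostrophic balance: in the Northern Hemisphere the Coriolis force deflects motion to the right, so the geostrophic wind blows 90° to the right of the pressure-gradient force (low pressure on the left).
Rotating 000° by 90° clockwise gives 090° — the wind blows toward the east.

090°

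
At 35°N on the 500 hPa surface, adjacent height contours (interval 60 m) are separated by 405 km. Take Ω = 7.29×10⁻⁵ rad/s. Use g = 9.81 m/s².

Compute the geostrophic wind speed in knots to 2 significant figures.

34 knots

Coriolis parameter at 35°N:
f = 2Ω sin φ = 2 × 7.29×10⁻⁵ × sin 35° = 8.36×10⁻⁵ s⁻¹
Height gradient: |∂Z/∂n| = 60 m / 405000 m = 1.48×10⁻⁴
On a pressure surface, geostrophic balance gives V_g = (g/f)|∂Z/∂n|:
V_g = 9.81 × 1.48×10⁻⁴ / 8.36×10⁻⁵ = 17.4 m/s
Converting: 17.4 m/s × 1.944 = 34 knots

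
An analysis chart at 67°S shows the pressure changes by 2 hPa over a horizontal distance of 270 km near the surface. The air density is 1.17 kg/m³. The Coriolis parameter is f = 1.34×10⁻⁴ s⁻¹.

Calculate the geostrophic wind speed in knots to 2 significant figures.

Pressure gradient: |∂P/∂n| = 200 Pa / 270000 m = 7.41×10⁻⁴ Pa/m
Geostrophic balance (pressure-gradient force = Coriolis force):
V_g = (1/(fρ)) |∂P/∂n| = 7.41×10⁻⁴ / (1.34×10⁻⁴ × 1.17) = 4.72 m/s
Converting: 4.72 m/s × 1.944 = 9.2 knots

9.2 knots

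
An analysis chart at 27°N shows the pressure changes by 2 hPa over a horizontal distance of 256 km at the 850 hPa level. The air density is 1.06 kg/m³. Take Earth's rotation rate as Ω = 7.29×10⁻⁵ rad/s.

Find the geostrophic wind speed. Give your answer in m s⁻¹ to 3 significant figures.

11.1 m s⁻¹

Coriolis parameter at 27°N:
f = 2Ω sin φ = 2 × 7.29×10⁻⁵ × sin 27° = 6.62×10⁻⁵ s⁻¹
Pressure gradient: |∂P/∂n| = 200 Pa / 256000 m = 7.81×10⁻⁴ Pa/m
Geostrophic balance (pressure-gradient force = Coriolis force):
V_g = (1/(fρ)) |∂P/∂n| = 7.81×10⁻⁴ / (6.62×10⁻⁵ × 1.06) = 11.1 m/s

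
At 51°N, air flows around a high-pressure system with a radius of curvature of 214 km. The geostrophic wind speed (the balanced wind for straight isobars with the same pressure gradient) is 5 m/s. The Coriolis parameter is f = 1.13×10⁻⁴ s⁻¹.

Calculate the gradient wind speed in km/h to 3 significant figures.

25.4 km/h

Around a high, pressure-gradient force acts outward with centrifugal, so Coriolis balances both:
fV = (1/ρ)|∂P/∂n| + V²/R  →  V² − fR·V + fR·V_g = 0
With fR = 1.13×10⁻⁴ × 214×10³ m = 24.2 m/s:
V = [fR − √((fR)² − 4 fR V_g)]/2 = [24.2 − √(24.2² − 4×24.2×5)]/2 = 7.06 m/s
Supergeostrophic (V > V_g = 5 m/s), as expected around a high.
Converting: 7.06 m/s × 3.6 = 25.4 km/h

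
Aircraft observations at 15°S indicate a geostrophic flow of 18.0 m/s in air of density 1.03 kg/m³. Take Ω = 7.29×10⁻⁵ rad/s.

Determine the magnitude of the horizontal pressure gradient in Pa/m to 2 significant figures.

Coriolis parameter at 15°S:
f = 2Ω sin φ = 2 × 7.29×10⁻⁵ × sin 15° = 3.77×10⁻⁵ s⁻¹
Geostrophic balance rearranged: |∂P/∂n| = f ρ V_g
|∂P/∂n| = 3.77×10⁻⁵ × 1.03 × 18.0 = 7.00×10⁻⁴ Pa/m

7.0×10⁻⁴ Pa/m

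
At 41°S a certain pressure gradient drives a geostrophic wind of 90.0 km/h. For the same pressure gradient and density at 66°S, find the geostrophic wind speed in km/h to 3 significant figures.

With the same pressure gradient and density, V_g ∝ 1/f ∝ 1/sin φ.
V₂ = V₁ · sin φ₁ / sin φ₂ = 90.0 × sin 41° / sin 66°
V₂ = 90.0 × 0.6561/0.9135 = 64.6 km/h

64.6 km/h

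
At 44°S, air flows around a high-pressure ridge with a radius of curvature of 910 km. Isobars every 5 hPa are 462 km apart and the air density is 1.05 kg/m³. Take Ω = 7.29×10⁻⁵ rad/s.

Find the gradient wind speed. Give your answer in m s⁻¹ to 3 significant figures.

Coriolis parameter at 44°S:
f = 2Ω sin φ = 2 × 7.29×10⁻⁵ × sin 44° = 1.01×10⁻⁴ s⁻¹
Pressure gradient: |∂P/∂n| = 500 Pa / 462000 m = 1.08×10⁻³ Pa/m
Geostrophic speed: V_g = |∂P/∂n|/(fρ) = 1.08×10⁻³/(1.01×10⁻⁴ × 1.05) = 10.2 m/s
Around a high, pressure-gradient force acts outward with centrifugal, so Coriolis balances both:
fV = (1/ρ)|∂P/∂n| + V²/R  →  V² − fR·V + fR·V_g = 0
With fR = 1.01×10⁻⁴ × 910×10³ m = 92.2 m/s:
V = [fR − √((fR)² − 4 fR V_g)]/2 = [92.2 − √(92.2² − 4×92.2×10.2)]/2 = 11.6 m/s
Supergeostrophic (V > V_g = 10.2 m/s), as expected around a high.

11.6 m s⁻¹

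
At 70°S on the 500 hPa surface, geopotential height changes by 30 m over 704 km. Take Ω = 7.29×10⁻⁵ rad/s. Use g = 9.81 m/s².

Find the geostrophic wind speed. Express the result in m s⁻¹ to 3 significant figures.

Coriolis parameter at 70°S:
f = 2Ω sin φ = 2 × 7.29×10⁻⁵ × sin 70° = 1.37×10⁻⁴ s⁻¹
Height gradient: |∂Z/∂n| = 30 m / 704000 m = 4.26×10⁻⁵
On a pressure surface, geostrophic balance gives V_g = (g/f)|∂Z/∂n|:
V_g = 9.81 × 4.26×10⁻⁵ / 1.37×10⁻⁴ = 3.05 m/s

3.05 m s⁻¹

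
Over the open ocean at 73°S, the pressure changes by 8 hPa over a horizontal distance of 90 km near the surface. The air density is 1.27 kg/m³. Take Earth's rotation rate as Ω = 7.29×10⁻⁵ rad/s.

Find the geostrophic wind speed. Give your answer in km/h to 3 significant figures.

Coriolis parameter at 73°S:
f = 2Ω sin φ = 2 × 7.29×10⁻⁵ × sin 73° = 1.39×10⁻⁴ s⁻¹
Pressure gradient: |∂P/∂n| = 800 Pa / 90000 m = 8.89×10⁻³ Pa/m
Geostrophic balance (pressure-gradient force = Coriolis force):
V_g = (1/(fρ)) |∂P/∂n| = 8.89×10⁻³ / (1.39×10⁻⁴ × 1.27) = 50.2 m/s
Converting: 50.2 m/s × 3.6 = 181 km/h

181 km/h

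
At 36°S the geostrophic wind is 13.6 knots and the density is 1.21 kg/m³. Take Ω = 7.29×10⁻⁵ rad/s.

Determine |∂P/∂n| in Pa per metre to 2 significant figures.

Coriolis parameter at 36°S:
f = 2Ω sin φ = 2 × 7.29×10⁻⁵ × sin 36° = 8.57×10⁻⁵ s⁻¹
Wind speed in SI: 13.6 knots = 7.00 m/s
Geostrophic balance rearranged: |∂P/∂n| = f ρ V_g
|∂P/∂n| = 8.57×10⁻⁵ × 1.21 × 7.00 = 7.26×10⁻⁴ Pa/m

7.3×10⁻⁴ Pa/m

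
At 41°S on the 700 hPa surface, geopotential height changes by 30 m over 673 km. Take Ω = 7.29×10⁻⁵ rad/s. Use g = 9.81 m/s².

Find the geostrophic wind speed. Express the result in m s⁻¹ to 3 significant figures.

4.57 m s⁻¹

Coriolis parameter at 41°S:
f = 2Ω sin φ = 2 × 7.29×10⁻⁵ × sin 41° = 9.57×10⁻⁵ s⁻¹
Height gradient: |∂Z/∂n| = 30 m / 673000 m = 4.46×10⁻⁵
On a pressure surface, geostrophic balance gives V_g = (g/f)|∂Z/∂n|:
V_g = 9.81 × 4.46×10⁻⁵ / 9.57×10⁻⁵ = 4.57 m/s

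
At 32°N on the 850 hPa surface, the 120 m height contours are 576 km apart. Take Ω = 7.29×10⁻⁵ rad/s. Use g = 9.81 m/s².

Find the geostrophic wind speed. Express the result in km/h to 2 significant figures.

Coriolis parameter at 32°N:
f = 2Ω sin φ = 2 × 7.29×10⁻⁵ × sin 32° = 7.73×10⁻⁵ s⁻¹
Height gradient: |∂Z/∂n| = 120 m / 576000 m = 2.08×10⁻⁴
On a pressure surface, geostrophic balance gives V_g = (g/f)|∂Z/∂n|:
V_g = 9.81 × 2.08×10⁻⁴ / 7.73×10⁻⁵ = 26.5 m/s
Converting: 26.5 m/s × 3.6 = 95 km/h

95 km/h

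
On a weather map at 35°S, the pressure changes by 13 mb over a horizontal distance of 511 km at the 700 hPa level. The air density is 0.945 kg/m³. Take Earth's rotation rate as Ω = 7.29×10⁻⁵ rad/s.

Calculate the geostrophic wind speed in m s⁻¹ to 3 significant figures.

32.2 m s⁻¹

Coriolis parameter at 35°S:
f = 2Ω sin φ = 2 × 7.29×10⁻⁵ × sin 35° = 8.36×10⁻⁵ s⁻¹
Pressure gradient: |∂P/∂n| = 1300 Pa / 511000 m = 2.54×10⁻³ Pa/m
Geostrophic balance (pressure-gradient force = Coriolis force):
V_g = (1/(fρ)) |∂P/∂n| = 2.54×10⁻³ / (8.36×10⁻⁵ × 0.945) = 32.2 m/s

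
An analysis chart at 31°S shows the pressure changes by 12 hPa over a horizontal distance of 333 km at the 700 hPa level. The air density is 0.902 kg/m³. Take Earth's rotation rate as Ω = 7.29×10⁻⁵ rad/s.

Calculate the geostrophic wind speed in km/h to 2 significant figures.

Coriolis parameter at 31°S:
f = 2Ω sin φ = 2 × 7.29×10⁻⁵ × sin 31° = 7.51×10⁻⁵ s⁻¹
Pressure gradient: |∂P/∂n| = 1200 Pa / 333000 m = 3.60×10⁻³ Pa/m
Geostrophic balance (pressure-gradient force = Coriolis force):
V_g = (1/(fρ)) |∂P/∂n| = 3.60×10⁻³ / (7.51×10⁻⁵ × 0.902) = 53.2 m/s
Converting: 53.2 m/s × 3.6 = 190 km/h

190 km/h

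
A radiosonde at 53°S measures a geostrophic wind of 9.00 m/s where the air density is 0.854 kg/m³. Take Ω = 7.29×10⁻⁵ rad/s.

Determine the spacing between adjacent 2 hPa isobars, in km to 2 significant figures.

Coriolis parameter at 53°S:
f = 2Ω sin φ = 2 × 7.29×10⁻⁵ × sin 53° = 1.16×10⁻⁴ s⁻¹
Geostrophic balance rearranged: |∂P/∂n| = f ρ V_g
|∂P/∂n| = 1.16×10⁻⁴ × 0.854 × 9.00 = 8.95×10⁻⁴ Pa/m
Isobar spacing: Δn = ΔP/|∂P/∂n| = 200 Pa / 8.95×10⁻⁴ Pa/m = 223472 m ≈ 220 km

220 km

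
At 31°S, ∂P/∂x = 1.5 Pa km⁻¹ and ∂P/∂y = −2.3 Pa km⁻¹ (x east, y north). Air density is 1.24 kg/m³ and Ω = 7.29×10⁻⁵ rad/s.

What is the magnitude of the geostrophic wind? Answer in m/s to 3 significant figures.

29.5 m/s

Coriolis parameter at 31°S:
f = 2Ω sin φ = 2 × 7.29×10⁻⁵ × sin 31° = 7.51×10⁻⁵ s⁻¹
In the Southern Hemisphere f is negative: f = −7.51×10⁻⁵ s⁻¹.
Component geostrophic relations (x east, y north):
u_g = −(1/(fρ)) ∂P/∂y,  v_g = (1/(fρ)) ∂P/∂x
u_g = −(−2.3×10⁻³)/(−7.51×10⁻⁵ × 1.24) = −24.7 m/s;  v_g = (1.5×10⁻³)/(−7.51×10⁻⁵ × 1.24) = −16.1 m/s
|V_g| = √(u_g² + v_g²) = 29.5 m/s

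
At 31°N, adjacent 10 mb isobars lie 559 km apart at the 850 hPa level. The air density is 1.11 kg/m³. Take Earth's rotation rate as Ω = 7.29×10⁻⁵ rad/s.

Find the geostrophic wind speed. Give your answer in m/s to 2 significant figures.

21 m/s

Coriolis parameter at 31°N:
f = 2Ω sin φ = 2 × 7.29×10⁻⁵ × sin 31° = 7.51×10⁻⁵ s⁻¹
Pressure gradient: |∂P/∂n| = 1000 Pa / 559000 m = 1.79×10⁻³ Pa/m
Geostrophic balance (pressure-gradient force = Coriolis force):
V_g = (1/(fρ)) |∂P/∂n| = 1.79×10⁻³ / (7.51×10⁻⁵ × 1.11) = 21.5 m/s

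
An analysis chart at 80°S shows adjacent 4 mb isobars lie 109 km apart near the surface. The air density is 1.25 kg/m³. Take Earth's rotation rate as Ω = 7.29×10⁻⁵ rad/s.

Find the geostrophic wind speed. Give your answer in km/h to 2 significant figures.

Coriolis parameter at 80°S:
f = 2Ω sin φ = 2 × 7.29×10⁻⁵ × sin 80° = 1.44×10⁻⁴ s⁻¹
Pressure gradient: |∂P/∂n| = 400 Pa / 109000 m = 3.67×10⁻³ Pa/m
Geostrophic balance (pressure-gradient force = Coriolis force):
V_g = (1/(fρ)) |∂P/∂n| = 3.67×10⁻³ / (1.44×10⁻⁴ × 1.25) = 20.4 m/s
Converting: 20.4 m/s × 3.6 = 74 km/h

74 km/h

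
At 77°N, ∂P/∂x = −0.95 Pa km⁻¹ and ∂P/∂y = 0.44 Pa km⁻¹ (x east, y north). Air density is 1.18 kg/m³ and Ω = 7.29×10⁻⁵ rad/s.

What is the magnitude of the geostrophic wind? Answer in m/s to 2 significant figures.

Coriolis parameter at 77°N:
f = 2Ω sin φ = 2 × 7.29×10⁻⁵ × sin 77° = 1.42×10⁻⁴ s⁻¹
Component geostrophic relations (x east, y north):
u_g = −(1/(fρ)) ∂P/∂y,  v_g = (1/(fρ)) ∂P/∂x
u_g = −(0.44×10⁻³)/(1.42×10⁻⁴ × 1.18) = −2.62 m/s;  v_g = (−0.95×10⁻³)/(1.42×10⁻⁴ × 1.18) = −5.67 m/s
|V_g| = √(u_g² + v_g²) = 6.25 m/s

6.2 m/s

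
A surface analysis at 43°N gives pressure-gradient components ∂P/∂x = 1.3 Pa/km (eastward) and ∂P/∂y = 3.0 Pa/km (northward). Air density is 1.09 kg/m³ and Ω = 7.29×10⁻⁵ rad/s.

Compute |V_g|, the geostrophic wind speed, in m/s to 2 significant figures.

Coriolis parameter at 43°N:
f = 2Ω sin φ = 2 × 7.29×10⁻⁵ × sin 43° = 9.94×10⁻⁵ s⁻¹
Component geostrophic relations (x east, y north):
u_g = −(1/(fρ)) ∂P/∂y,  v_g = (1/(fρ)) ∂P/∂x
u_g = −(3.0×10⁻³)/(9.94×10⁻⁵ × 1.09) = −27.7 m/s;  v_g = (1.3×10⁻³)/(9.94×10⁻⁵ × 1.09) = 12.0 m/s
|V_g| = √(u_g² + v_g²) = 30.2 m/s

30 m/s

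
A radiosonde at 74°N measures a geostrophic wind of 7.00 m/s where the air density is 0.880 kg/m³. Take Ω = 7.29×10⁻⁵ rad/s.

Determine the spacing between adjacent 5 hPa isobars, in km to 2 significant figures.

Coriolis parameter at 74°N:
f = 2Ω sin φ = 2 × 7.29×10⁻⁵ × sin 74° = 1.40×10⁻⁴ s⁻¹
Geostrophic balance rearranged: |∂P/∂n| = f ρ V_g
|∂P/∂n| = 1.40×10⁻⁴ × 0.880 × 7.00 = 8.63×10⁻⁴ Pa/m
Isobar spacing: Δn = ΔP/|∂P/∂n| = 500 Pa / 8.63×10⁻⁴ Pa/m = 579149 m ≈ 580 km

580 km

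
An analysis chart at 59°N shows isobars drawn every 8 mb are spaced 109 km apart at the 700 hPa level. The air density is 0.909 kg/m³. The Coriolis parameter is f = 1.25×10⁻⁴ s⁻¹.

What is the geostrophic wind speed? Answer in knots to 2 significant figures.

130 knots

Pressure gradient: |∂P/∂n| = 800 Pa / 109000 m = 7.34×10⁻³ Pa/m
Geostrophic balance (pressure-gradient force = Coriolis force):
V_g = (1/(fρ)) |∂P/∂n| = 7.34×10⁻³ / (1.25×10⁻⁴ × 0.909) = 64.6 m/s
Converting: 64.6 m/s × 1.944 = 130 knots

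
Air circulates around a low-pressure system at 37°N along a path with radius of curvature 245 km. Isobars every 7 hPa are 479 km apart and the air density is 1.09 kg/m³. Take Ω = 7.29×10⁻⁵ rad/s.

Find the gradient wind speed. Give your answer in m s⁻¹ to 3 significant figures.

10.3 m s⁻¹

Coriolis parameter at 37°N:
f = 2Ω sin φ = 2 × 7.29×10⁻⁵ × sin 37° = 8.77×10⁻⁵ s⁻¹
Pressure gradient: |∂P/∂n| = 700 Pa / 479000 m = 1.46×10⁻³ Pa/m
Geostrophic speed: V_g = |∂P/∂n|/(fρ) = 1.46×10⁻³/(8.77×10⁻⁵ × 1.09) = 15.3 m/s
Around a low, centrifugal force acts outward with Coriolis, so pressure-gradient force balances both:
(1/ρ)|∂P/∂n| = fV + V²/R  →  V² + fR·V − fR·V_g = 0
With fR = 8.77×10⁻⁵ × 245×10³ m = 21.5 m/s:
V = [−fR + √((fR)² + 4 fR V_g)]/2 = [−21.5 + √(21.5² + 4×21.5×15.3)]/2 = 10.3 m/s
Subgeostrophic (V < V_g = 15.3 m/s), as expected around a low.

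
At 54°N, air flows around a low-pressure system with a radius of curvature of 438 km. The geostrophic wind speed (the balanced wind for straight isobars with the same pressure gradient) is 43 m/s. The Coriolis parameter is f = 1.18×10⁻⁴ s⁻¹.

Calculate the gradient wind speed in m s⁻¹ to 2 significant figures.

Around a low, centrifugal force acts outward with Coriolis, so pressure-gradient force balances both:
(1/ρ)|∂P/∂n| = fV + V²/R  →  V² + fR·V − fR·V_g = 0
With fR = 1.18×10⁻⁴ × 438×10³ m = 51.7 m/s:
V = [−fR + √((fR)² + 4 fR V_g)]/2 = [−51.7 + √(51.7² + 4×51.7×43)]/2 = 27.9 m/s
Subgeostrophic (V < V_g = 43 m/s), as expected around a low.

28 m s⁻¹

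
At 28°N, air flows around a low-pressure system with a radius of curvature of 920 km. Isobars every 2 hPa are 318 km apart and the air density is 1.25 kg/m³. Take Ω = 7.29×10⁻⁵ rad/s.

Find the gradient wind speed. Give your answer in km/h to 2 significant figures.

Coriolis parameter at 28°N:
f = 2Ω sin φ = 2 × 7.29×10⁻⁵ × sin 28° = 6.84×10⁻⁵ s⁻¹
Pressure gradient: |∂P/∂n| = 200 Pa / 318000 m = 6.29×10⁻⁴ Pa/m
Geostrophic speed: V_g = |∂P/∂n|/(fρ) = 6.29×10⁻⁴/(6.84×10⁻⁵ × 1.25) = 7.35 m/s
Around a low, centrifugal force acts outward with Coriolis, so pressure-gradient force balances both:
(1/ρ)|∂P/∂n| = fV + V²/R  →  V² + fR·V − fR·V_g = 0
With fR = 6.84×10⁻⁵ × 920×10³ m = 63.0 m/s:
V = [−fR + √((fR)² + 4 fR V_g)]/2 = [−63.0 + √(63.0² + 4×63.0×7.35)]/2 = 6.65 m/s
Subgeostrophic (V < V_g = 7.35 m/s), as expected around a low.
Converting: 6.65 m/s × 3.6 = 24 km/h

24 km/h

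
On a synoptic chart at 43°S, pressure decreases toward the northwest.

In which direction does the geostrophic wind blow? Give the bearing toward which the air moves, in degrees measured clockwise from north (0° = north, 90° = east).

The pressure-gradient force points toward the northwest (bearing 315°).
Geostrophic balance: in the Southern Hemisphere the Coriolis force deflects motion to the left, so the geostrophic wind blows 90° to the left of the pressure-gradient force (low pressure on the right).
Rotating 315° by 90° counterclockwise gives 225° — the wind blows toward the southwest.

225°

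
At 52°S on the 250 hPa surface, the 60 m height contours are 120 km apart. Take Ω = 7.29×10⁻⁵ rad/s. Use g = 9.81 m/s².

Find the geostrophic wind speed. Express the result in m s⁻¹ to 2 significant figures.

Coriolis parameter at 52°S:
f = 2Ω sin φ = 2 × 7.29×10⁻⁵ × sin 52° = 1.15×10⁻⁴ s⁻¹
Height gradient: |∂Z/∂n| = 60 m / 120000 m = 5.00×10⁻⁴
On a pressure surface, geostrophic balance gives V_g = (g/f)|∂Z/∂n|:
V_g = 9.81 × 5.00×10⁻⁴ / 1.15×10⁻⁴ = 42.7 m/s

43 m s⁻¹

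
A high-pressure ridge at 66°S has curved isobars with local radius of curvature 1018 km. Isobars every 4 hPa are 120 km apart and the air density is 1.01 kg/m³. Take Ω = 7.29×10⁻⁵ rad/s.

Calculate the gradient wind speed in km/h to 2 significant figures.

Coriolis parameter at 66°S:
f = 2Ω sin φ = 2 × 7.29×10⁻⁵ × sin 66° = 1.33×10⁻⁴ s⁻¹
Pressure gradient: |∂P/∂n| = 400 Pa / 120000 m = 3.33×10⁻³ Pa/m
Geostrophic speed: V_g = |∂P/∂n|/(fρ) = 3.33×10⁻³/(1.33×10⁻⁴ × 1.01) = 24.8 m/s
Around a high, pressure-gradient force acts outward with centrifugal, so Coriolis balances both:
fV = (1/ρ)|∂P/∂n| + V²/R  →  V² − fR·V + fR·V_g = 0
With fR = 1.33×10⁻⁴ × 1018×10³ m = 136 m/s:
V = [fR − √((fR)² − 4 fR V_g)]/2 = [136 − √(136² − 4×136×24.8)]/2 = 32.6 m/s
Supergeostrophic (V > V_g = 24.8 m/s), as expected around a high.
Converting: 32.6 m/s × 3.6 = 120 km/h

120 km/h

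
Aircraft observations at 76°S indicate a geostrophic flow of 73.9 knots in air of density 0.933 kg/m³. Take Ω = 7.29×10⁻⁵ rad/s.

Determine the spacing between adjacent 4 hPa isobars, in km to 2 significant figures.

80 km

Coriolis parameter at 76°S:
f = 2Ω sin φ = 2 × 7.29×10⁻⁵ × sin 76° = 1.41×10⁻⁴ s⁻¹
Wind speed in SI: 73.9 knots = 38.0 m/s
Geostrophic balance rearranged: |∂P/∂n| = f ρ V_g
|∂P/∂n| = 1.41×10⁻⁴ × 0.933 × 38.0 = 5.02×10⁻³ Pa/m
Isobar spacing: Δn = ΔP/|∂P/∂n| = 400 Pa / 5.02×10⁻³ Pa/m = 79714 m ≈ 80 km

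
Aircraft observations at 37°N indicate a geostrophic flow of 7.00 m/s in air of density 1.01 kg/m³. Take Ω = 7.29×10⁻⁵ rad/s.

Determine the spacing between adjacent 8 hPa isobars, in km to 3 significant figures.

1290 km

Coriolis parameter at 37°N:
f = 2Ω sin φ = 2 × 7.29×10⁻⁵ × sin 37° = 8.77×10⁻⁵ s⁻¹
Geostrophic balance rearranged: |∂P/∂n| = f ρ V_g
|∂P/∂n| = 8.77×10⁻⁵ × 1.01 × 7.00 = 6.20×10⁻⁴ Pa/m
Isobar spacing: Δn = ΔP/|∂P/∂n| = 800 Pa / 6.20×10⁻⁴ Pa/m = 1289585 m ≈ 1290 km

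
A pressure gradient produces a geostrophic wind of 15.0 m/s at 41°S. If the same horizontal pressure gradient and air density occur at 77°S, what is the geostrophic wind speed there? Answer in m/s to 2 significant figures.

10 m/s

With the same pressure gradient and density, V_g ∝ 1/f ∝ 1/sin φ.
V₂ = V₁ · sin φ₁ / sin φ₂ = 15.0 × sin 41° / sin 77°
V₂ = 15.0 × 0.6561/0.9744 = 10 m/s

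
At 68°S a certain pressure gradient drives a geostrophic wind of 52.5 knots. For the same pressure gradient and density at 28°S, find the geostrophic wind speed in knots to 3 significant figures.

With the same pressure gradient and density, V_g ∝ 1/f ∝ 1/sin φ.
V₂ = V₁ · sin φ₁ / sin φ₂ = 52.5 × sin 68° / sin 28°
V₂ = 52.5 × 0.9272/0.4695 = 104 knots

104 knots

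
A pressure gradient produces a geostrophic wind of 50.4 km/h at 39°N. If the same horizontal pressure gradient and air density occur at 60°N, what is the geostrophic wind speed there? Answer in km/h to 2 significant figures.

37 km/h

With the same pressure gradient and density, V_g ∝ 1/f ∝ 1/sin φ.
V₂ = V₁ · sin φ₁ / sin φ₂ = 50.4 × sin 39° / sin 60°
V₂ = 50.4 × 0.6293/0.8660 = 37 km/h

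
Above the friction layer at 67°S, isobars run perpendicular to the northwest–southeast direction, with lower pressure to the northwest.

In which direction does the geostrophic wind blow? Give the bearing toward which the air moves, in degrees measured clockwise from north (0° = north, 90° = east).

225°

The pressure-gradient force points toward the northwest (bearing 315°).
Geostrophic balance: in the Southern Hemisphere the Coriolis force deflects motion to the left, so the geostrophic wind blows 90° to the left of the pressure-gradient force (low pressure on the right).
Rotating 315° by 90° counterclockwise gives 225° — the wind blows toward the southwest.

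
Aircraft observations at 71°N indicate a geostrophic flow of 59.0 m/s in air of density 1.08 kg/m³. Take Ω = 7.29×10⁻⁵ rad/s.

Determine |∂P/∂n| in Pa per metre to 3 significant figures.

8.78×10⁻³ Pa/m

Coriolis parameter at 71°N:
f = 2Ω sin φ = 2 × 7.29×10⁻⁵ × sin 71° = 1.38×10⁻⁴ s⁻¹
Geostrophic balance rearranged: |∂P/∂n| = f ρ V_g
|∂P/∂n| = 1.38×10⁻⁴ × 1.08 × 59.0 = 8.78×10⁻³ Pa/m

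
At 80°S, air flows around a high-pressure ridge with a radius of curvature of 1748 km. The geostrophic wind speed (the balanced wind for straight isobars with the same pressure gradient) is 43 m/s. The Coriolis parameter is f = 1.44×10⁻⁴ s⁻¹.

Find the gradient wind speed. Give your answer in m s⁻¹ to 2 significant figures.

Around a high, pressure-gradient force acts outward with centrifugal, so Coriolis balances both:
fV = (1/ρ)|∂P/∂n| + V²/R  →  V² − fR·V + fR·V_g = 0
With fR = 1.44×10⁻⁴ × 1748×10³ m = 252 m/s:
V = [fR − √((fR)² − 4 fR V_g)]/2 = [252 − √(252² − 4×252×43)]/2 = 55 m/s
Supergeostrophic (V > V_g = 43 m/s), as expected around a high.

55 m s⁻¹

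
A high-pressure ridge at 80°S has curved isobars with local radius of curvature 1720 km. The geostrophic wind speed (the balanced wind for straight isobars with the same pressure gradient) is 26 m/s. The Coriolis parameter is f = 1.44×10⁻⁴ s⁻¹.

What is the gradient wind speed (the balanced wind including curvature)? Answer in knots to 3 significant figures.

Around a high, pressure-gradient force acts outward with centrifugal, so Coriolis balances both:
fV = (1/ρ)|∂P/∂n| + V²/R  →  V² − fR·V + fR·V_g = 0
With fR = 1.44×10⁻⁴ × 1720×10³ m = 248 m/s:
V = [fR − √((fR)² − 4 fR V_g)]/2 = [248 − √(248² − 4×248×26)]/2 = 29.5 m/s
Supergeostrophic (V > V_g = 26 m/s), as expected around a high.
Converting: 29.5 m/s × 1.944 = 57.4 knots

57.4 knots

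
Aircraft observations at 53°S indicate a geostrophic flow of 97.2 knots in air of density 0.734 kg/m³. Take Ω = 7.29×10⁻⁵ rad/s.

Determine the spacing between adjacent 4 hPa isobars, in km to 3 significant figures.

Coriolis parameter at 53°S:
f = 2Ω sin φ = 2 × 7.29×10⁻⁵ × sin 53° = 1.16×10⁻⁴ s⁻¹
Wind speed in SI: 97.2 knots = 50.0 m/s
Geostrophic balance rearranged: |∂P/∂n| = f ρ V_g
|∂P/∂n| = 1.16×10⁻⁴ × 0.734 × 50.0 = 4.27×10⁻³ Pa/m
Isobar spacing: Δn = ΔP/|∂P/∂n| = 400 Pa / 4.27×10⁻³ Pa/m = 93595 m ≈ 93.6 km

93.6 km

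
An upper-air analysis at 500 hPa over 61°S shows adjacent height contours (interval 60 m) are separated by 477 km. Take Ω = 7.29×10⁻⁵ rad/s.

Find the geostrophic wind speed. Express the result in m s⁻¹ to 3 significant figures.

9.68 m s⁻¹

Coriolis parameter at 61°S:
f = 2Ω sin φ = 2 × 7.29×10⁻⁵ × sin 61° = 1.28×10⁻⁴ s⁻¹
Height gradient: |∂Z/∂n| = 60 m / 477000 m = 1.26×10⁻⁴
On a pressure surface, geostrophic balance gives V_g = (g/f)|∂Z/∂n|:
V_g = 9.81 × 1.26×10⁻⁴ / 1.28×10⁻⁴ = 9.68 m/s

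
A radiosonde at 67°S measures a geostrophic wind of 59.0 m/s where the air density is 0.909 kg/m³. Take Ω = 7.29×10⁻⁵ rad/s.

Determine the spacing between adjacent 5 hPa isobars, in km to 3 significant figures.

Coriolis parameter at 67°S:
f = 2Ω sin φ = 2 × 7.29×10⁻⁵ × sin 67° = 1.34×10⁻⁴ s⁻¹
Geostrophic balance rearranged: |∂P/∂n| = f ρ V_g
|∂P/∂n| = 1.34×10⁻⁴ × 0.909 × 59.0 = 7.20×10⁻³ Pa/m
Isobar spacing: Δn = ΔP/|∂P/∂n| = 500 Pa / 7.20×10⁻³ Pa/m = 69466 m ≈ 69.5 km

69.5 km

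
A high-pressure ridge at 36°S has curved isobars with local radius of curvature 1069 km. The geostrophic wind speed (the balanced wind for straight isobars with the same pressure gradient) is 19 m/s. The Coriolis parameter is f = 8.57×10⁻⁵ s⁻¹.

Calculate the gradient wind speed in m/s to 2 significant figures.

Around a high, pressure-gradient force acts outward with centrifugal, so Coriolis balances both:
fV = (1/ρ)|∂P/∂n| + V²/R  →  V² − fR·V + fR·V_g = 0
With fR = 8.57×10⁻⁵ × 1069×10³ m = 91.6 m/s:
V = [fR − √((fR)² − 4 fR V_g)]/2 = [91.6 − √(91.6² − 4×91.6×19)]/2 = 26.9 m/s
Supergeostrophic (V > V_g = 19 m/s), as expected around a high.

27 m/s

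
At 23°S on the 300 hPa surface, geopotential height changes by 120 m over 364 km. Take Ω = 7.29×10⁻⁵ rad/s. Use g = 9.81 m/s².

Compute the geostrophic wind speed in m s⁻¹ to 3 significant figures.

56.8 m s⁻¹

Coriolis parameter at 23°S:
f = 2Ω sin φ = 2 × 7.29×10⁻⁵ × sin 23° = 5.70×10⁻⁵ s⁻¹
Height gradient: |∂Z/∂n| = 120 m / 364000 m = 3.30×10⁻⁴
On a pressure surface, geostrophic balance gives V_g = (g/f)|∂Z/∂n|:
V_g = 9.81 × 3.30×10⁻⁴ / 5.70×10⁻⁵ = 56.8 m/s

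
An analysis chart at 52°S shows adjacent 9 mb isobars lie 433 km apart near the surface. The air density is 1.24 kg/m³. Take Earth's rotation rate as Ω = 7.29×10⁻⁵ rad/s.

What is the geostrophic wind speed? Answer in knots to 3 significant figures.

28.4 knots

Coriolis parameter at 52°S:
f = 2Ω sin φ = 2 × 7.29×10⁻⁵ × sin 52° = 1.15×10⁻⁴ s⁻¹
Pressure gradient: |∂P/∂n| = 900 Pa / 433000 m = 2.08×10⁻³ Pa/m
Geostrophic balance (pressure-gradient force = Coriolis force):
V_g = (1/(fρ)) |∂P/∂n| = 2.08×10⁻³ / (1.15×10⁻⁴ × 1.24) = 14.6 m/s
Converting: 14.6 m/s × 1.944 = 28.4 knots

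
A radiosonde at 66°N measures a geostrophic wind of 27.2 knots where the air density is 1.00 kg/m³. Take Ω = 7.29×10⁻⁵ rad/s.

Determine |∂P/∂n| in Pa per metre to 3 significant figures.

1.86×10⁻³ Pa/m

Coriolis parameter at 66°N:
f = 2Ω sin φ = 2 × 7.29×10⁻⁵ × sin 66° = 1.33×10⁻⁴ s⁻¹
Wind speed in SI: 27.2 knots = 14.0 m/s
Geostrophic balance rearranged: |∂P/∂n| = f ρ V_g
|∂P/∂n| = 1.33×10⁻⁴ × 1.00 × 14.0 = 1.86×10⁻³ Pa/m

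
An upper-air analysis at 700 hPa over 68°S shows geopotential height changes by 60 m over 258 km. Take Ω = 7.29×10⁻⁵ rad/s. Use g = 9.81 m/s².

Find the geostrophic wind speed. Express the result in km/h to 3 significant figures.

60.8 km/h

Coriolis parameter at 68°S:
f = 2Ω sin φ = 2 × 7.29×10⁻⁵ × sin 68° = 1.35×10⁻⁴ s⁻¹
Height gradient: |∂Z/∂n| = 60 m / 258000 m = 2.33×10⁻⁴
On a pressure surface, geostrophic balance gives V_g = (g/f)|∂Z/∂n|:
V_g = 9.81 × 2.33×10⁻⁴ / 1.35×10⁻⁴ = 16.9 m/s
Converting: 16.9 m/s × 3.6 = 60.8 km/h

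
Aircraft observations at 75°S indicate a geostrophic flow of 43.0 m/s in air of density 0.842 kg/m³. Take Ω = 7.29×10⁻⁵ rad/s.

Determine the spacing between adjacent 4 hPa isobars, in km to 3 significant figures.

78.4 km

Coriolis parameter at 75°S:
f = 2Ω sin φ = 2 × 7.29×10⁻⁵ × sin 75° = 1.41×10⁻⁴ s⁻¹
Geostrophic balance rearranged: |∂P/∂n| = f ρ V_g
|∂P/∂n| = 1.41×10⁻⁴ × 0.842 × 43.0 = 5.10×10⁻³ Pa/m
Isobar spacing: Δn = ΔP/|∂P/∂n| = 400 Pa / 5.10×10⁻³ Pa/m = 78447 m ≈ 78.4 km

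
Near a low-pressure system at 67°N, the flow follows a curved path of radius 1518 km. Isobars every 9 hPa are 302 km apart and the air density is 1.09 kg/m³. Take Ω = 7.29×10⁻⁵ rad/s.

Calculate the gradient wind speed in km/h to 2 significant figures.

67 km/h

Coriolis parameter at 67°N:
f = 2Ω sin φ = 2 × 7.29×10⁻⁵ × sin 67° = 1.34×10⁻⁴ s⁻¹
Pressure gradient: |∂P/∂n| = 900 Pa / 302000 m = 2.98×10⁻³ Pa/m
Geostrophic speed: V_g = |∂P/∂n|/(fρ) = 2.98×10⁻³/(1.34×10⁻⁴ × 1.09) = 20.4 m/s
Around a low, centrifugal force acts outward with Coriolis, so pressure-gradient force balances both:
(1/ρ)|∂P/∂n| = fV + V²/R  →  V² + fR·V − fR·V_g = 0
With fR = 1.34×10⁻⁴ × 1518×10³ m = 204 m/s:
V = [−fR + √((fR)² + 4 fR V_g)]/2 = [−204 + √(204² + 4×204×20.4)]/2 = 18.7 m/s
Subgeostrophic (V < V_g = 20.4 m/s), as expected around a low.
Converting: 18.7 m/s × 3.6 = 67 km/h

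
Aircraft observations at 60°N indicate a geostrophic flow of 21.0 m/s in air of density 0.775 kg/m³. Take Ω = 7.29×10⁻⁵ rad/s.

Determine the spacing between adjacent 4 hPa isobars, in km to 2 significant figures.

190 km

Coriolis parameter at 60°N:
f = 2Ω sin φ = 2 × 7.29×10⁻⁵ × sin 60° = 1.26×10⁻⁴ s⁻¹
Geostrophic balance rearranged: |∂P/∂n| = f ρ V_g
|∂P/∂n| = 1.26×10⁻⁴ × 0.775 × 21.0 = 2.05×10⁻³ Pa/m
Isobar spacing: Δn = ΔP/|∂P/∂n| = 400 Pa / 2.05×10⁻³ Pa/m = 194648 m ≈ 190 km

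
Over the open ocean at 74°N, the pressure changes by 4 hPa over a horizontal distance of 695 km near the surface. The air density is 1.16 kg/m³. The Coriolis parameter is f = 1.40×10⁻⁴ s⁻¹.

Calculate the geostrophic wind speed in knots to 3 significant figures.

6.89 knots

Pressure gradient: |∂P/∂n| = 400 Pa / 695000 m = 5.76×10⁻⁴ Pa/m
Geostrophic balance (pressure-gradient force = Coriolis force):
V_g = (1/(fρ)) |∂P/∂n| = 5.76×10⁻⁴ / (1.40×10⁻⁴ × 1.16) = 3.54 m/s
Converting: 3.54 m/s × 1.944 = 6.89 knots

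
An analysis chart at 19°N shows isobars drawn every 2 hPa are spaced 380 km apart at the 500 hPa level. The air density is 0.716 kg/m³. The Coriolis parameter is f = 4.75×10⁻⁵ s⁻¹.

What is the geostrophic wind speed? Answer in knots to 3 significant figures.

Pressure gradient: |∂P/∂n| = 200 Pa / 380000 m = 5.26×10⁻⁴ Pa/m
Geostrophic balance (pressure-gradient force = Coriolis force):
V_g = (1/(fρ)) |∂P/∂n| = 5.26×10⁻⁴ / (4.75×10⁻⁵ × 0.716) = 15.5 m/s
Converting: 15.5 m/s × 1.944 = 30.1 knots

30.1 knots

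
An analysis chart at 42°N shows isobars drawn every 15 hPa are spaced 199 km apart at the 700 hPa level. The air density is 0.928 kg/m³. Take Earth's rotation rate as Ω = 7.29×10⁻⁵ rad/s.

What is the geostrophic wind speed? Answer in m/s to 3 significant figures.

Coriolis parameter at 42°N:
f = 2Ω sin φ = 2 × 7.29×10⁻⁵ × sin 42° = 9.76×10⁻⁵ s⁻¹
Pressure gradient: |∂P/∂n| = 1500 Pa / 199000 m = 7.54×10⁻³ Pa/m
Geostrophic balance (pressure-gradient force = Coriolis force):
V_g = (1/(fρ)) |∂P/∂n| = 7.54×10⁻³ / (9.76×10⁻⁵ × 0.928) = 83.3 m/s

83.3 m/s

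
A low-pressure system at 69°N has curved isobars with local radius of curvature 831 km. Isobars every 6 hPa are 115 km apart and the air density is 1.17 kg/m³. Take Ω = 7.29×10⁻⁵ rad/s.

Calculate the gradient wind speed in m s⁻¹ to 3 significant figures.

26.5 m s⁻¹

Coriolis parameter at 69°N:
f = 2Ω sin φ = 2 × 7.29×10⁻⁵ × sin 69° = 1.36×10⁻⁴ s⁻¹
Pressure gradient: |∂P/∂n| = 600 Pa / 115000 m = 5.22×10⁻³ Pa/m
Geostrophic speed: V_g = |∂P/∂n|/(fρ) = 5.22×10⁻³/(1.36×10⁻⁴ × 1.17) = 32.8 m/s
Around a low, centrifugal force acts outward with Coriolis, so pressure-gradient force balances both:
(1/ρ)|∂P/∂n| = fV + V²/R  →  V² + fR·V − fR·V_g = 0
With fR = 1.36×10⁻⁴ × 831×10³ m = 113 m/s:
V = [−fR + √((fR)² + 4 fR V_g)]/2 = [−113 + √(113² + 4×113×32.8)]/2 = 26.5 m/s
Subgeostrophic (V < V_g = 32.8 m/s), as expected around a low.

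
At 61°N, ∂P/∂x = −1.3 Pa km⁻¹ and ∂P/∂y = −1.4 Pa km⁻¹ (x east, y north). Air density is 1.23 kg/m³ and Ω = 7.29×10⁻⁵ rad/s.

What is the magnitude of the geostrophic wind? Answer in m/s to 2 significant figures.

12 m/s

Coriolis parameter at 61°N:
f = 2Ω sin φ = 2 × 7.29×10⁻⁵ × sin 61° = 1.28×10⁻⁴ s⁻¹
Component geostrophic relations (x east, y north):
u_g = −(1/(fρ)) ∂P/∂y,  v_g = (1/(fρ)) ∂P/∂x
u_g = −(−1.4×10⁻³)/(1.28×10⁻⁴ × 1.23) = 8.93 m/s;  v_g = (−1.3×10⁻³)/(1.28×10⁻⁴ × 1.23) = −8.29 m/s
|V_g| = √(u_g² + v_g²) = 12.2 m/s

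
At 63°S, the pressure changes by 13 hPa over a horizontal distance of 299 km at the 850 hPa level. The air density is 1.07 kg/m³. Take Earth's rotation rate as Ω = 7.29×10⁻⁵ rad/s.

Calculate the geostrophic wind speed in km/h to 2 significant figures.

Coriolis parameter at 63°S:
f = 2Ω sin φ = 2 × 7.29×10⁻⁵ × sin 63° = 1.30×10⁻⁴ s⁻¹
Pressure gradient: |∂P/∂n| = 1300 Pa / 299000 m = 4.35×10⁻³ Pa/m
Geostrophic balance (pressure-gradient force = Coriolis force):
V_g = (1/(fρ)) |∂P/∂n| = 4.35×10⁻³ / (1.30×10⁻⁴ × 1.07) = 31.3 m/s
Converting: 31.3 m/s × 3.6 = 110 km/h

110 km/h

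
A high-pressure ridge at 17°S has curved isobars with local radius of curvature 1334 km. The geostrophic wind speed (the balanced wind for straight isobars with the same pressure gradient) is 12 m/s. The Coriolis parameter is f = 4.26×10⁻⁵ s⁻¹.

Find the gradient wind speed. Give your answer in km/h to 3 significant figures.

62.0 km/h

Around a high, pressure-gradient force acts outward with centrifugal, so Coriolis balances both:
fV = (1/ρ)|∂P/∂n| + V²/R  →  V² − fR·V + fR·V_g = 0
With fR = 4.26×10⁻⁵ × 1334×10³ m = 56.8 m/s:
V = [fR − √((fR)² − 4 fR V_g)]/2 = [56.8 − √(56.8² − 4×56.8×12)]/2 = 17.2 m/s
Supergeostrophic (V > V_g = 12 m/s), as expected around a high.
Converting: 17.2 m/s × 3.6 = 62.0 km/h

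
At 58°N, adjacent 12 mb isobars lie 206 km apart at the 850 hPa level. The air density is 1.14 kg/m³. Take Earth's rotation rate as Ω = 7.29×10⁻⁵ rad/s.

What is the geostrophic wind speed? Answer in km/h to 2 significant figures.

150 km/h

Coriolis parameter at 58°N:
f = 2Ω sin φ = 2 × 7.29×10⁻⁵ × sin 58° = 1.24×10⁻⁴ s⁻¹
Pressure gradient: |∂P/∂n| = 1200 Pa / 206000 m = 5.83×10⁻³ Pa/m
Geostrophic balance (pressure-gradient force = Coriolis force):
V_g = (1/(fρ)) |∂P/∂n| = 5.83×10⁻³ / (1.24×10⁻⁴ × 1.14) = 41.3 m/s
Converting: 41.3 m/s × 3.6 = 150 km/h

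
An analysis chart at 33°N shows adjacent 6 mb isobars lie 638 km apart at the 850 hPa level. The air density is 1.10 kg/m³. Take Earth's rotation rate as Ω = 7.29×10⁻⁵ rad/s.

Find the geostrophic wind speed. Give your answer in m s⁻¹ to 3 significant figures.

10.8 m s⁻¹

Coriolis parameter at 33°N:
f = 2Ω sin φ = 2 × 7.29×10⁻⁵ × sin 33° = 7.94×10⁻⁵ s⁻¹
Pressure gradient: |∂P/∂n| = 600 Pa / 638000 m = 9.40×10⁻⁴ Pa/m
Geostrophic balance (pressure-gradient force = Coriolis force):
V_g = (1/(fρ)) |∂P/∂n| = 9.40×10⁻⁴ / (7.94×10⁻⁵ × 1.10) = 10.8 m/s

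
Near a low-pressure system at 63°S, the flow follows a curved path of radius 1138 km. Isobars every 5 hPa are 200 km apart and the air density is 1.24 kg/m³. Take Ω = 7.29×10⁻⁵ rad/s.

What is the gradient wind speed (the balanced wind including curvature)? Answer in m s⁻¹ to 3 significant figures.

14.2 m s⁻¹

Coriolis parameter at 63°S:
f = 2Ω sin φ = 2 × 7.29×10⁻⁵ × sin 63° = 1.30×10⁻⁴ s⁻¹
Pressure gradient: |∂P/∂n| = 500 Pa / 200000 m = 2.50×10⁻³ Pa/m
Geostrophic speed: V_g = |∂P/∂n|/(fρ) = 2.50×10⁻³/(1.30×10⁻⁴ × 1.24) = 15.5 m/s
Around a low, centrifugal force acts outward with Coriolis, so pressure-gradient force balances both:
(1/ρ)|∂P/∂n| = fV + V²/R  →  V² + fR·V − fR·V_g = 0
With fR = 1.30×10⁻⁴ × 1138×10³ m = 148 m/s:
V = [−fR + √((fR)² + 4 fR V_g)]/2 = [−148 + √(148² + 4×148×15.5)]/2 = 14.2 m/s
Subgeostrophic (V < V_g = 15.5 m/s), as expected around a low.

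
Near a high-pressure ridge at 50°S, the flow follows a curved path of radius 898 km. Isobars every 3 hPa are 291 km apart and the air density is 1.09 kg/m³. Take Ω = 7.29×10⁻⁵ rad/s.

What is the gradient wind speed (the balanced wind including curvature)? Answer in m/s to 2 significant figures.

9.3 m/s

Coriolis parameter at 50°S:
f = 2Ω sin φ = 2 × 7.29×10⁻⁵ × sin 50° = 1.12×10⁻⁴ s⁻¹
Pressure gradient: |∂P/∂n| = 300 Pa / 291000 m = 1.03×10⁻³ Pa/m
Geostrophic speed: V_g = |∂P/∂n|/(fρ) = 1.03×10⁻³/(1.12×10⁻⁴ × 1.09) = 8.47 m/s
Around a high, pressure-gradient force acts outward with centrifugal, so Coriolis balances both:
fV = (1/ρ)|∂P/∂n| + V²/R  →  V² − fR·V + fR·V_g = 0
With fR = 1.12×10⁻⁴ × 898×10³ m = 100 m/s:
V = [fR − √((fR)² − 4 fR V_g)]/2 = [100 − √(100² − 4×100×8.47)]/2 = 9.34 m/s
Supergeostrophic (V > V_g = 8.47 m/s), as expected around a high.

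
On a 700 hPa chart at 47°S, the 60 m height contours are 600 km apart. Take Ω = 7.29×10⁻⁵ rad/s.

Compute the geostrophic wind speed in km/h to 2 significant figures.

Coriolis parameter at 47°S:
f = 2Ω sin φ = 2 × 7.29×10⁻⁵ × sin 47° = 1.07×10⁻⁴ s⁻¹
Height gradient: |∂Z/∂n| = 60 m / 600000 m = 1.00×10⁻⁴
On a pressure surface, geostrophic balance gives V_g = (g/f)|∂Z/∂n|:
V_g = 9.81 × 1.00×10⁻⁴ / 1.07×10⁻⁴ = 9.20 m/s
Converting: 9.20 m/s × 3.6 = 33 km/h

33 km/h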